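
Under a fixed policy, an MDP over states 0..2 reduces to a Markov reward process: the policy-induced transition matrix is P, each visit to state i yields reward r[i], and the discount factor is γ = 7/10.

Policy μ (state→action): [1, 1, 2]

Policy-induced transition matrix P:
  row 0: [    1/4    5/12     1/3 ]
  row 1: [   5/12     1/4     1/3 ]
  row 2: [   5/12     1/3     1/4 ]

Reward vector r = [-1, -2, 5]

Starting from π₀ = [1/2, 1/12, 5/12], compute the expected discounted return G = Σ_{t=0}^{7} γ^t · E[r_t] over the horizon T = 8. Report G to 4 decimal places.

t=0: π = [0.5000, 0.0833, 0.4167], E[r] = 1.4167, γ^t·E[r] = 1.416667, running G = 1.416667
t=1: π = [0.3333, 0.3681, 0.2986], E[r] = 0.4236, γ^t·E[r] = 0.296528, running G = 1.713194
t=2: π = [0.3611, 0.3304, 0.3084], E[r] = 0.5203, γ^t·E[r] = 0.254925, running G = 1.968119
t=3: π = [0.3565, 0.3359, 0.3076], E[r] = 0.5099, γ^t·E[r] = 0.174891, running G = 2.143010
t=4: π = [0.3573, 0.3350, 0.3077], E[r] = 0.5111, γ^t·E[r] = 0.122724, running G = 2.265734
t=5: π = [0.3571, 0.3352, 0.3077], E[r] = 0.5110, γ^t·E[r] = 0.085878, running G = 2.351612
t=6: π = [0.3571, 0.3352, 0.3077], E[r] = 0.5110, γ^t·E[r] = 0.060118, running G = 2.411730
t=7: π = [0.3571, 0.3352, 0.3077], E[r] = 0.5110, γ^t·E[r] = 0.042082, running G = 2.453812

G = 2.4538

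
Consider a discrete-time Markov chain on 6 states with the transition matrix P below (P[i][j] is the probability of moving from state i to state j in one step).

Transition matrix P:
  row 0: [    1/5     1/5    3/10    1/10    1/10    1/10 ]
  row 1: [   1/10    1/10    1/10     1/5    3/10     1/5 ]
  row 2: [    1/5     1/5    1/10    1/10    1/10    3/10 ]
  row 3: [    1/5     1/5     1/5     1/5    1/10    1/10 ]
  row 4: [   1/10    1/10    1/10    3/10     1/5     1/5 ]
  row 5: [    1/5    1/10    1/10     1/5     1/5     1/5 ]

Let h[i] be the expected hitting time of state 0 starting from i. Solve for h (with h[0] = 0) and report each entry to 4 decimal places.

First-step conditioning: h[0] = 0; for i ≠ 0, h[i] = 1 + Σ_k P[i][k]·h[k].
  h[1] = 1 + 1/10·h[1] + 1/10·h[2] + 1/5·h[3] + 3/10·h[4] + 1/5·h[5]
  h[2] = 1 + 1/5·h[1] + 1/10·h[2] + 1/10·h[3] + 1/10·h[4] + 3/10·h[5]
  h[3] = 1 + 1/5·h[1] + 1/5·h[2] + 1/5·h[3] + 1/10·h[4] + 1/10·h[5]
  h[4] = 1 + 1/10·h[1] + 1/10·h[2] + 3/10·h[3] + 1/5·h[4] + 1/5·h[5]
  h[5] = 1 + 1/10·h[1] + 1/10·h[2] + 1/5·h[3] + 1/5·h[4] + 1/5·h[5]
Solving the 5×5 linear system over states ≠ 0 gives exactly h = [0, 113210/17203, 102080/17203, 102100/17203, 112200/17203, 101990/17203] (h[0] = 0 is the target).

h = [0.0000, 6.5808, 5.9338, 5.9350, 6.5221, 5.9286]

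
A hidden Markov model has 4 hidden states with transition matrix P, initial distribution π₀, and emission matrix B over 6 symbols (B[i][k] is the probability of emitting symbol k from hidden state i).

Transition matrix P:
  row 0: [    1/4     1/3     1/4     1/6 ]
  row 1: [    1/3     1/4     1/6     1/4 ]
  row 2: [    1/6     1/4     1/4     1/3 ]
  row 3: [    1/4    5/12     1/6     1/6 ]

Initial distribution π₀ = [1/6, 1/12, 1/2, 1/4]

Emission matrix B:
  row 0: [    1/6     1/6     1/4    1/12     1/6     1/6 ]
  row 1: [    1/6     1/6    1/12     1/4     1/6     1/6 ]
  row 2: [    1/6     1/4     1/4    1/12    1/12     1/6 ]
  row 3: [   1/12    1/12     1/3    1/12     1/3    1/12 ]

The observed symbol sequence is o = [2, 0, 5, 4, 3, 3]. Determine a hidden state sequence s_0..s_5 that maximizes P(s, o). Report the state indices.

path = [2, 2, 2, 3, 1, 1]

t=0: δ = [4.167e-02, 6.944e-03, 1.250e-01, 8.333e-02]  (obs o_0=2)
t=1: δ = [3.472e-03, 5.787e-03, 5.208e-03, 3.472e-03]  ψ = [2, 3, 2, 2]  (obs o_1=0)
t=2: δ = [3.215e-04, 2.411e-04, 2.170e-04, 1.447e-04]  ψ = [1, 1, 2, 2]  (obs o_2=5)
t=3: δ = [1.340e-05, 1.786e-05, 6.698e-06, 2.411e-05]  ψ = [0, 0, 0, 2]  (obs o_3=4)
t=4: δ = [5.023e-07, 2.512e-06, 3.349e-07, 3.721e-07]  ψ = [3, 3, 3, 1]  (obs o_4=3)
t=5: δ = [6.977e-08, 1.570e-07, 3.489e-08, 5.233e-08]  ψ = [1, 1, 1, 1]  (obs o_5=3)
backtrack: best end state = 1; path = [2, 2, 2, 3, 1, 1]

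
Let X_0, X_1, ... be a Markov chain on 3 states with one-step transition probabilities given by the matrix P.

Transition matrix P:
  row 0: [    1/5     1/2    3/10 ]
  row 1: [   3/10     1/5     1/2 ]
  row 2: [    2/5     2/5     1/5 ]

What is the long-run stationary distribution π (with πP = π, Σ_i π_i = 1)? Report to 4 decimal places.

π = [0.3034, 0.3586, 0.3379]

Balance equations π_j = Σ_i π_i·P[i][j]:
  π_0 = 1/5·π_0 + 3/10·π_1 + 2/5·π_2
  π_1 = 1/2·π_0 + 1/5·π_1 + 2/5·π_2
  normalize: π_0 + π_1 + π_2 = 1
Solving the linear system gives exactly π = [44/145, 52/145, 49/145].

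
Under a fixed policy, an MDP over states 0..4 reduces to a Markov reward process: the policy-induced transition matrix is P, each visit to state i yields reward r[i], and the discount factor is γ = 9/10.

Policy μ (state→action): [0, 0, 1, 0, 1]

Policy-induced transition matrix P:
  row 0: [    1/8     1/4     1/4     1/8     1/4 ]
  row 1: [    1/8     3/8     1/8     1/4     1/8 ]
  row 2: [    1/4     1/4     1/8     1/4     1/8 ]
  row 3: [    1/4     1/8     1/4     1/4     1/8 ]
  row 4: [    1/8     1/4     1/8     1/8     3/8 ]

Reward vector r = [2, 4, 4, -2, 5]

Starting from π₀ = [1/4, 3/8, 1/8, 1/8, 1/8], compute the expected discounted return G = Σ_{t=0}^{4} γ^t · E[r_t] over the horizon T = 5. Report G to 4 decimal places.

G = 11.0106

t=0: π = [0.2500, 0.3750, 0.1250, 0.1250, 0.1250], E[r] = 2.8750, γ^t·E[r] = 2.875000, running G = 2.875000
t=1: π = [0.1563, 0.2813, 0.1719, 0.2031, 0.1875], E[r] = 2.6563, γ^t·E[r] = 2.390625, running G = 5.265625
t=2: π = [0.1719, 0.2598, 0.1699, 0.2070, 0.1914], E[r] = 2.6055, γ^t·E[r] = 2.110430, running G = 7.376055
t=3: π = [0.1721, 0.2566, 0.1724, 0.2046, 0.1943], E[r] = 2.6226, γ^t·E[r] = 1.911845, running G = 9.287900
t=4: π = [0.1721, 0.2565, 0.1721, 0.2042, 0.1951], E[r] = 2.6257, γ^t·E[r] = 1.722723, running G = 11.010623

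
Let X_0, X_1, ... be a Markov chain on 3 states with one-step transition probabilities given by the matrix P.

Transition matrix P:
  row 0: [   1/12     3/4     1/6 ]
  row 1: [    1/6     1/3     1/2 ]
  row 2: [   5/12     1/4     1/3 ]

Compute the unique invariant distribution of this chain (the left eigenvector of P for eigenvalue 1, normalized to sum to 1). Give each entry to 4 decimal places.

Balance equations π_j = Σ_i π_i·P[i][j]:
  π_0 = 1/12·π_0 + 1/6·π_1 + 5/12·π_2
  π_1 = 3/4·π_0 + 1/3·π_1 + 1/4·π_2
  normalize: π_0 + π_1 + π_2 = 1
Solving the linear system gives exactly π = [23/97, 39/97, 35/97].

π = [0.2371, 0.4021, 0.3608]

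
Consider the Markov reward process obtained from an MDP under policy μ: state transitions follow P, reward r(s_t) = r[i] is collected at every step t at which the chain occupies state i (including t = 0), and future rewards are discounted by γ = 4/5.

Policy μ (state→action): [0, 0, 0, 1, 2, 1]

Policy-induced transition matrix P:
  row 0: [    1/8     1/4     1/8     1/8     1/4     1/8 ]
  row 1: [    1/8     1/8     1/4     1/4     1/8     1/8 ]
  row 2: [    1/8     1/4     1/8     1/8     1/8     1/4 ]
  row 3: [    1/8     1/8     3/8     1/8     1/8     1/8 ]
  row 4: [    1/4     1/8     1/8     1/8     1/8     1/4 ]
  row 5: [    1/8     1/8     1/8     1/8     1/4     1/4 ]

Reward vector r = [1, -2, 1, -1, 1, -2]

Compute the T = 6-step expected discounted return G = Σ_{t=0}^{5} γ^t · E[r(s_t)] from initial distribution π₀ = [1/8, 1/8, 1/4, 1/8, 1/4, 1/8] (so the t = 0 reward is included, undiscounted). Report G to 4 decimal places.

G = -1.0182

t=0: π = [0.1250, 0.1250, 0.2500, 0.1250, 0.2500, 0.1250], E[r] = 0.0000, γ^t·E[r] = 0.000000, running G = 0.000000
t=1: π = [0.1563, 0.1719, 0.1719, 0.1406, 0.1563, 0.2031], E[r] = -0.4063, γ^t·E[r] = -0.325000, running G = -0.325000
t=2: π = [0.1445, 0.1660, 0.1816, 0.1465, 0.1699, 0.1914], E[r] = -0.3652, γ^t·E[r] = -0.233750, running G = -0.558750
t=3: π = [0.1462, 0.1658, 0.1824, 0.1458, 0.1670, 0.1929], E[r] = -0.3674, γ^t·E[r] = -0.188125, running G = -0.746875
t=4: π = [0.1459, 0.1661, 0.1822, 0.1457, 0.1674, 0.1928], E[r] = -0.3680, γ^t·E[r] = -0.150738, running G = -0.897613
t=5: π = [0.1459, 0.1660, 0.1822, 0.1458, 0.1673, 0.1928], E[r] = -0.3679, γ^t·E[r] = -0.120555, running G = -1.018168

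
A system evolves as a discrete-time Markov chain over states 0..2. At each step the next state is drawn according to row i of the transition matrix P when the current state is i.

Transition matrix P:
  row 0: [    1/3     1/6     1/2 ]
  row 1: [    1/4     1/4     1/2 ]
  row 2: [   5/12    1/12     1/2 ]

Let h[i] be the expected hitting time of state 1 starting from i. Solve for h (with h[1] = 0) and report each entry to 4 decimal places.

h = [8.0000, 0.0000, 8.6667]

First-step conditioning: h[1] = 0; for i ≠ 1, h[i] = 1 + Σ_k P[i][k]·h[k].
  h[0] = 1 + 1/3·h[0] + 1/2·h[2]
  h[2] = 1 + 5/12·h[0] + 1/2·h[2]
Solving the 2×2 linear system over states ≠ 1 gives exactly h = [8, 0, 26/3] (h[1] = 0 is the target).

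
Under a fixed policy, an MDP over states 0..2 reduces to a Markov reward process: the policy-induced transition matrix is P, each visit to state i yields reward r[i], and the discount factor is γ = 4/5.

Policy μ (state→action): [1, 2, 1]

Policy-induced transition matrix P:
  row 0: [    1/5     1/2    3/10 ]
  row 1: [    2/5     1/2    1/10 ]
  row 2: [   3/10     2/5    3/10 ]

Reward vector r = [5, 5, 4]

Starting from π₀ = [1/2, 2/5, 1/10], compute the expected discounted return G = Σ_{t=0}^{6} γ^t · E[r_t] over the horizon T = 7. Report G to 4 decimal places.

G = 19.0432

t=0: π = [0.5000, 0.4000, 0.1000], E[r] = 4.9000, γ^t·E[r] = 4.900000, running G = 4.900000
t=1: π = [0.2900, 0.4900, 0.2200], E[r] = 4.7800, γ^t·E[r] = 3.824000, running G = 8.724000
t=2: π = [0.3200, 0.4780, 0.2020], E[r] = 4.7980, γ^t·E[r] = 3.070720, running G = 11.794720
t=3: π = [0.3158, 0.4798, 0.2044], E[r] = 4.7956, γ^t·E[r] = 2.455347, running G = 14.250067
t=4: π = [0.3164, 0.4796, 0.2040], E[r] = 4.7960, γ^t·E[r] = 1.964425, running G = 16.214492
t=5: π = [0.3163, 0.4796, 0.2041], E[r] = 4.7959, γ^t·E[r] = 1.571524, running G = 17.786017
t=6: π = [0.3163, 0.4796, 0.2041], E[r] = 4.7959, γ^t·E[r] = 1.257221, running G = 19.043238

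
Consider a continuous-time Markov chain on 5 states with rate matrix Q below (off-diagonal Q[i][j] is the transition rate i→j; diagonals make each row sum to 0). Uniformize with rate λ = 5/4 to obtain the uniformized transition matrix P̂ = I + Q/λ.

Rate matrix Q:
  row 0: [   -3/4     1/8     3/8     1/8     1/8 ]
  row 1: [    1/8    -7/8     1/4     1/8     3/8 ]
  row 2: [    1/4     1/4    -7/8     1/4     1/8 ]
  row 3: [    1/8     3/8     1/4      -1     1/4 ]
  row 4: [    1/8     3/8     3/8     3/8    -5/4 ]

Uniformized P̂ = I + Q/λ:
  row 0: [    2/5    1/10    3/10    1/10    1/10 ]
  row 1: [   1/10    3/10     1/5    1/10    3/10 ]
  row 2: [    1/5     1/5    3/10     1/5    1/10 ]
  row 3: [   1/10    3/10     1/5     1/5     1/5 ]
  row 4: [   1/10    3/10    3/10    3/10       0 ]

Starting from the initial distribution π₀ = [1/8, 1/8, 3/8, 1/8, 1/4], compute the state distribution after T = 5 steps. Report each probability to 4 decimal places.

t=0: π = [0.1250, 0.1250, 0.3750, 0.1250, 0.2500]
t=1: π = [0.1750, 0.2375, 0.2750, 0.2000, 0.1125]
t=2: π = [0.1800, 0.2375, 0.2563, 0.1700, 0.1563]
t=3: π = [0.1796, 0.2384, 0.2593, 0.1739, 0.1489]
t=4: π = [0.1798, 0.2382, 0.2588, 0.1731, 0.1502]
t=5: π = [0.1798, 0.2382, 0.2589, 0.1732, 0.1499]

π = [0.1798, 0.2382, 0.2589, 0.1732, 0.1499]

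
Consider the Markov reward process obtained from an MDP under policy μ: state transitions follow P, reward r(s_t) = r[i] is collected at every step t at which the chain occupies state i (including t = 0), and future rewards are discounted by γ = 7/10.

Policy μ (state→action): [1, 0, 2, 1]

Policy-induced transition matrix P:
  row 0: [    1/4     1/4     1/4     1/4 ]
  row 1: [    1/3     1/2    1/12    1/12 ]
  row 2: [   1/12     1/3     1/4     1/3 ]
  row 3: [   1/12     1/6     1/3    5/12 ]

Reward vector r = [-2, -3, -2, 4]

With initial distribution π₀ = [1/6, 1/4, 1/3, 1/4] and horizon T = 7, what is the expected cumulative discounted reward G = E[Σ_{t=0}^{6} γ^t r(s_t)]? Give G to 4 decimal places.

G = -2.2602

t=0: π = [0.1667, 0.2500, 0.3333, 0.2500], E[r] = -0.7500, γ^t·E[r] = -0.750000, running G = -0.750000
t=1: π = [0.1736, 0.3194, 0.2292, 0.2778], E[r] = -0.6528, γ^t·E[r] = -0.456944, running G = -1.206944
t=2: π = [0.1921, 0.3258, 0.2199, 0.2622], E[r] = -0.7529, γ^t·E[r] = -0.368918, running G = -1.575862
t=3: π = [0.1968, 0.3279, 0.2175, 0.2577], E[r] = -0.7816, γ^t·E[r] = -0.268101, running G = -1.843963
t=4: π = [0.1981, 0.3286, 0.2168, 0.2564], E[r] = -0.7901, γ^t·E[r] = -0.189698, running G = -2.033661
t=5: π = [0.1985, 0.3289, 0.2166, 0.2560], E[r] = -0.7927, γ^t·E[r] = -0.133222, running G = -2.166883
t=6: π = [0.1986, 0.3289, 0.2165, 0.2559], E[r] = -0.7935, γ^t·E[r] = -0.093349, running G = -2.260232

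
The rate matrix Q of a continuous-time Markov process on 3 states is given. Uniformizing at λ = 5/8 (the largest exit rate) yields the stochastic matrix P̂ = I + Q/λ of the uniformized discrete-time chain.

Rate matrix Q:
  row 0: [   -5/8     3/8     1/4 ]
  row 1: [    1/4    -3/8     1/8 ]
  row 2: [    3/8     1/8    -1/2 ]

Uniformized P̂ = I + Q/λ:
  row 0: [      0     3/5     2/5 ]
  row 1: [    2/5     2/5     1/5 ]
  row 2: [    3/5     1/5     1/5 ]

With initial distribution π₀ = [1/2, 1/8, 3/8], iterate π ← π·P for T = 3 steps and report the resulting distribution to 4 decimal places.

t=0: π = [0.5000, 0.1250, 0.3750]
t=1: π = [0.2750, 0.4250, 0.3000]
t=2: π = [0.3500, 0.3950, 0.2550]
t=3: π = [0.3110, 0.4190, 0.2700]

π = [0.3110, 0.4190, 0.2700]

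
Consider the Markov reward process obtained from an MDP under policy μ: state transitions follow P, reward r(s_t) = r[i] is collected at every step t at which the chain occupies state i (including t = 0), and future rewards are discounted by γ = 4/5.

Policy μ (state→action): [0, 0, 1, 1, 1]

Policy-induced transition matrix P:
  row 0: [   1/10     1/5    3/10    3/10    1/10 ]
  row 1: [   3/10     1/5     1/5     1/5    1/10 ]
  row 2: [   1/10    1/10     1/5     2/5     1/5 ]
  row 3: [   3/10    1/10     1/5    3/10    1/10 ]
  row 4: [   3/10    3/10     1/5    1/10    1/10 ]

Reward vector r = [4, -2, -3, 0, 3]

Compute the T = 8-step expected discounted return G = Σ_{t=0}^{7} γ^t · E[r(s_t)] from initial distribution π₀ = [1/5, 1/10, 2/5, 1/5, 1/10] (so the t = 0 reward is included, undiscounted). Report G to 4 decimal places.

G = 0.4111

t=0: π = [0.2000, 0.1000, 0.4000, 0.2000, 0.1000], E[r] = -0.3000, γ^t·E[r] = -0.300000, running G = -0.300000
t=1: π = [0.1800, 0.1500, 0.2200, 0.3100, 0.1400], E[r] = 0.1800, γ^t·E[r] = 0.144000, running G = -0.156000
t=2: π = [0.2200, 0.1610, 0.2180, 0.2790, 0.1220], E[r] = 0.2700, γ^t·E[r] = 0.172800, running G = 0.016800
t=3: π = [0.2124, 0.1625, 0.2220, 0.2813, 0.1218], E[r] = 0.2240, γ^t·E[r] = 0.114688, running G = 0.131488
t=4: π = [0.2131, 0.1619, 0.2212, 0.2816, 0.1222], E[r] = 0.2317, γ^t·E[r] = 0.094888, running G = 0.226376
t=5: π = [0.2131, 0.1619, 0.2213, 0.2815, 0.1221], E[r] = 0.2311, γ^t·E[r] = 0.075718, running G = 0.302094
t=6: π = [0.2131, 0.1619, 0.2213, 0.2815, 0.1221], E[r] = 0.2310, γ^t·E[r] = 0.060566, running G = 0.362660
t=7: π = [0.2131, 0.1619, 0.2213, 0.2815, 0.1221], E[r] = 0.2311, γ^t·E[r] = 0.048457, running G = 0.411117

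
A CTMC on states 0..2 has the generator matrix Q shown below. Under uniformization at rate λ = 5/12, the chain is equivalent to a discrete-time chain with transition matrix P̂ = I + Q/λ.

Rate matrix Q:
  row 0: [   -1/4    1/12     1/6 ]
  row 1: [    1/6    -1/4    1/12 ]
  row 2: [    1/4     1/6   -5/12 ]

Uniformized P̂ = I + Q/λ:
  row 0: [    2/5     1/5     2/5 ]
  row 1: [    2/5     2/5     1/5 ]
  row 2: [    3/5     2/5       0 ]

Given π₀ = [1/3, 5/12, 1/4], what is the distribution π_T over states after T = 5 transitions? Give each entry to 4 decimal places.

π = [0.4484, 0.3104, 0.2412]

t=0: π = [0.3333, 0.4167, 0.2500]
t=1: π = [0.4500, 0.3333, 0.2167]
t=2: π = [0.4433, 0.3100, 0.2467]
t=3: π = [0.4493, 0.3113, 0.2393]
t=4: π = [0.4479, 0.3101, 0.2420]
t=5: π = [0.4484, 0.3104, 0.2412]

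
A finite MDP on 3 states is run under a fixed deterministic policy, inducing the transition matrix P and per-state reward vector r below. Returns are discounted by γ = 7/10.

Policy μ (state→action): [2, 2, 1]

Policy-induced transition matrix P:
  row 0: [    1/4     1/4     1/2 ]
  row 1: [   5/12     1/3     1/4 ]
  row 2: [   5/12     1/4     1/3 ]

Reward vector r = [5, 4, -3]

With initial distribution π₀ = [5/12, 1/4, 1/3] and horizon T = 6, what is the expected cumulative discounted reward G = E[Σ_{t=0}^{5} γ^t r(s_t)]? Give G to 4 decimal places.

t=0: π = [0.4167, 0.2500, 0.3333], E[r] = 2.0833, γ^t·E[r] = 2.083333, running G = 2.083333
t=1: π = [0.3472, 0.2708, 0.3819], E[r] = 1.6736, γ^t·E[r] = 1.171528, running G = 3.254861
t=2: π = [0.3588, 0.2726, 0.3686], E[r] = 1.7784, γ^t·E[r] = 0.871395, running G = 4.126256
t=3: π = [0.3569, 0.2727, 0.3704], E[r] = 1.7639, γ^t·E[r] = 0.605030, running G = 4.731286
t=4: π = [0.3572, 0.2727, 0.3701], E[r] = 1.7666, γ^t·E[r] = 0.424159, running G = 5.155445
t=5: π = [0.3571, 0.2727, 0.3701], E[r] = 1.7662, γ^t·E[r] = 0.296841, running G = 5.452286

G = 5.4523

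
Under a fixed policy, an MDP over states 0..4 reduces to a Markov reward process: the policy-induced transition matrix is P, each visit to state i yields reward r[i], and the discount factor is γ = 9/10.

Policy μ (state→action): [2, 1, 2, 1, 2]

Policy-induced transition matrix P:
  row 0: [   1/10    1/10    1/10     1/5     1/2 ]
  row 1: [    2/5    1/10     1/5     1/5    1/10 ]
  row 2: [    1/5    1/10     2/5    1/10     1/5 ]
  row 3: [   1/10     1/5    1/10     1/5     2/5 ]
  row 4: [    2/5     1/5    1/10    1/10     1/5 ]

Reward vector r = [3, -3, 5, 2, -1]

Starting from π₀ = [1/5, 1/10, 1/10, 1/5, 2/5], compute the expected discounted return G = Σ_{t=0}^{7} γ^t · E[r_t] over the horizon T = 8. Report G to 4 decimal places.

G = 6.0252

t=0: π = [0.2000, 0.1000, 0.1000, 0.2000, 0.4000], E[r] = 0.8000, γ^t·E[r] = 0.800000, running G = 0.800000
t=1: π = [0.2600, 0.1600, 0.1400, 0.1500, 0.2900], E[r] = 1.0100, γ^t·E[r] = 0.909000, running G = 1.709000
t=2: π = [0.2490, 0.1440, 0.1580, 0.1570, 0.2920], E[r] = 1.1270, γ^t·E[r] = 0.912870, running G = 2.621870
t=3: π = [0.2466, 0.1449, 0.1618, 0.1550, 0.2917], E[r] = 1.1324, γ^t·E[r] = 0.825520, running G = 3.447390
t=4: π = [0.2472, 0.1447, 0.1630, 0.1547, 0.2905], E[r] = 1.1414, γ^t·E[r] = 0.748892, running G = 4.196282
t=5: π = [0.2469, 0.1445, 0.1634, 0.1546, 0.2906], E[r] = 1.1426, γ^t·E[r] = 0.674680, running G = 4.870962
t=6: π = [0.2469, 0.1445, 0.1635, 0.1546, 0.2905], E[r] = 1.1430, γ^t·E[r] = 0.607457, running G = 5.478419
t=7: π = [0.2469, 0.1445, 0.1635, 0.1546, 0.2905], E[r] = 1.1432, γ^t·E[r] = 0.546780, running G = 6.025199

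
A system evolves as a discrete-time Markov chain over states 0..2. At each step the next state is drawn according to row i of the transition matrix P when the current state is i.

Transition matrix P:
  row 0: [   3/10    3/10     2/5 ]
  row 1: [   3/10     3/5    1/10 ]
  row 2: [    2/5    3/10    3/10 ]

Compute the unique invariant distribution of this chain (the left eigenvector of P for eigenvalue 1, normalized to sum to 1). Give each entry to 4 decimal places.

π = [0.3247, 0.4286, 0.2468]

Balance equations π_j = Σ_i π_i·P[i][j]:
  π_0 = 3/10·π_0 + 3/10·π_1 + 2/5·π_2
  π_1 = 3/10·π_0 + 3/5·π_1 + 3/10·π_2
  normalize: π_0 + π_1 + π_2 = 1
Solving the linear system gives exactly π = [25/77, 3/7, 19/77].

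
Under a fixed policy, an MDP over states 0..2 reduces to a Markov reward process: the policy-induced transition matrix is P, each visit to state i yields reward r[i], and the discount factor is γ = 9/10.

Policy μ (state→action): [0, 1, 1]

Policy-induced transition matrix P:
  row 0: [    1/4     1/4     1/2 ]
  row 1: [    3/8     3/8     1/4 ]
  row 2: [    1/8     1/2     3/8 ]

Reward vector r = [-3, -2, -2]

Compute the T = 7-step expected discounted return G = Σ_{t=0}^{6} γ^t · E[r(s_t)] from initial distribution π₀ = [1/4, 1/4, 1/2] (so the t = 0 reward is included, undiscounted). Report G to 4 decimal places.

G = -11.7239

t=0: π = [0.2500, 0.2500, 0.5000], E[r] = -2.2500, γ^t·E[r] = -2.250000, running G = -2.250000
t=1: π = [0.2188, 0.4063, 0.3750], E[r] = -2.2188, γ^t·E[r] = -1.996875, running G = -4.246875
t=2: π = [0.2539, 0.3945, 0.3516], E[r] = -2.2539, γ^t·E[r] = -1.825664, running G = -6.072539
t=3: π = [0.2554, 0.3872, 0.3574], E[r] = -2.2554, γ^t·E[r] = -1.644166, running G = -7.716705
t=4: π = [0.2537, 0.3878, 0.3585], E[r] = -2.2537, γ^t·E[r] = -1.478668, running G = -9.195372
t=5: π = [0.2537, 0.3881, 0.3582], E[r] = -2.2537, γ^t·E[r] = -1.330760, running G = -10.526133
t=6: π = [0.2537, 0.3881, 0.3582], E[r] = -2.2537, γ^t·E[r] = -1.197725, running G = -11.723858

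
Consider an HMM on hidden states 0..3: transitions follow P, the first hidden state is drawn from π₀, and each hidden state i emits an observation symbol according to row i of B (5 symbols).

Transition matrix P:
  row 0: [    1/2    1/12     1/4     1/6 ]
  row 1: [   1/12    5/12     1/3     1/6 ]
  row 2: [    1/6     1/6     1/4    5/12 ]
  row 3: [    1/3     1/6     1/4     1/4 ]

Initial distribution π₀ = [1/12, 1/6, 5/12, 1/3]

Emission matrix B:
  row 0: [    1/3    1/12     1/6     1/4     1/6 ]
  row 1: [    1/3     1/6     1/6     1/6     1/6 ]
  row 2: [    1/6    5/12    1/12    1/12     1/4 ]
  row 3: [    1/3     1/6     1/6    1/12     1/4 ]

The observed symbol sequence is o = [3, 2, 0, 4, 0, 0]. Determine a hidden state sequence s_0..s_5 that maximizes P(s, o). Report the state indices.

t=0: δ = [2.083e-02, 2.778e-02, 3.472e-02, 2.778e-02]  (obs o_0=3)
t=1: δ = [1.736e-03, 1.929e-03, 7.716e-04, 2.411e-03]  ψ = [0, 1, 1, 2]  (obs o_1=2)
t=2: δ = [2.894e-04, 2.679e-04, 1.072e-04, 2.009e-04]  ψ = [0, 1, 1, 3]  (obs o_2=0)
t=3: δ = [2.411e-05, 1.861e-05, 2.233e-05, 1.256e-05]  ψ = [0, 1, 1, 3]  (obs o_3=4)
t=4: δ = [4.019e-06, 2.584e-06, 1.034e-06, 3.101e-06]  ψ = [0, 1, 1, 2]  (obs o_4=0)
t=5: δ = [6.698e-07, 3.589e-07, 1.674e-07, 2.584e-07]  ψ = [0, 1, 0, 3]  (obs o_5=0)
backtrack: best end state = 0; path = [0, 0, 0, 0, 0, 0]

path = [0, 0, 0, 0, 0, 0]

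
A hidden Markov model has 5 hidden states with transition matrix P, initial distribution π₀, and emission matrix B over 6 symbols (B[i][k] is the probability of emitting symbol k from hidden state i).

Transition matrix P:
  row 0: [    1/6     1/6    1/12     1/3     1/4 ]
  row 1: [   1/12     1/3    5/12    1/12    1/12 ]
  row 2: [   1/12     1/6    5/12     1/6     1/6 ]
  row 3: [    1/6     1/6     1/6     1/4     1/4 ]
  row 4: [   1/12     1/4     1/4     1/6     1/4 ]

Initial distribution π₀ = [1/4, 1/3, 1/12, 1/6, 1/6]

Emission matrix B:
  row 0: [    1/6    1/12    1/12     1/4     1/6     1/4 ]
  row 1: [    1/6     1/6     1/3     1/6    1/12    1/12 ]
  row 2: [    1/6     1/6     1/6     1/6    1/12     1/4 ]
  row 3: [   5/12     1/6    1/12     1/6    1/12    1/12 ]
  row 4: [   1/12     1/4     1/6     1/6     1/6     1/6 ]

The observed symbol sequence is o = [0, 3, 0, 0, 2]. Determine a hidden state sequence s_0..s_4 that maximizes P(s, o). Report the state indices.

path = [3, 0, 3, 3, 1]

t=0: δ = [4.167e-02, 5.556e-02, 1.389e-02, 6.944e-02, 1.389e-02]  (obs o_0=0)
t=1: δ = [2.894e-03, 3.086e-03, 3.858e-03, 2.894e-03, 2.894e-03]  ψ = [3, 1, 1, 3, 3]  (obs o_1=3)
t=2: δ = [8.038e-05, 1.715e-04, 2.679e-04, 4.019e-04, 6.028e-05]  ψ = [0, 1, 2, 0, 0]  (obs o_2=0)
t=3: δ = [1.116e-05, 1.116e-05, 1.861e-05, 4.186e-05, 8.372e-06]  ψ = [3, 3, 2, 3, 3]  (obs o_3=0)
t=4: δ = [5.814e-07, 2.326e-06, 1.292e-06, 8.721e-07, 1.744e-06]  ψ = [3, 3, 2, 3, 3]  (obs o_4=2)
backtrack: best end state = 1; path = [3, 0, 3, 3, 1]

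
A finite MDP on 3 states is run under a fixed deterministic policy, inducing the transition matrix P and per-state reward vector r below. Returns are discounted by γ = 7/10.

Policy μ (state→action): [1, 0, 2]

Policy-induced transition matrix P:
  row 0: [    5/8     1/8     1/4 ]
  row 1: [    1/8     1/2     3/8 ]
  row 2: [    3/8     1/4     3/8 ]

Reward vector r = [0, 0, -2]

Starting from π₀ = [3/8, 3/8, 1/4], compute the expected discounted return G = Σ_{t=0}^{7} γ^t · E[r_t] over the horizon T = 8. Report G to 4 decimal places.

t=0: π = [0.3750, 0.3750, 0.2500], E[r] = -0.5000, γ^t·E[r] = -0.500000, running G = -0.500000
t=1: π = [0.3750, 0.2969, 0.3281], E[r] = -0.6563, γ^t·E[r] = -0.459375, running G = -0.959375
t=2: π = [0.3945, 0.2773, 0.3281], E[r] = -0.6563, γ^t·E[r] = -0.321563, running G = -1.280938
t=3: π = [0.4043, 0.2700, 0.3257], E[r] = -0.6514, γ^t·E[r] = -0.223419, running G = -1.504356
t=4: π = [0.4086, 0.2670, 0.3245], E[r] = -0.6489, γ^t·E[r] = -0.155807, running G = -1.660164
t=5: π = [0.4104, 0.2657, 0.3239], E[r] = -0.6479, γ^t·E[r] = -0.108885, running G = -1.769049
t=6: π = [0.4112, 0.2651, 0.3237], E[r] = -0.6474, γ^t·E[r] = -0.076166, running G = -1.845215
t=7: π = [0.4115, 0.2649, 0.3236], E[r] = -0.6472, γ^t·E[r] = -0.053300, running G = -1.898515

G = -1.8985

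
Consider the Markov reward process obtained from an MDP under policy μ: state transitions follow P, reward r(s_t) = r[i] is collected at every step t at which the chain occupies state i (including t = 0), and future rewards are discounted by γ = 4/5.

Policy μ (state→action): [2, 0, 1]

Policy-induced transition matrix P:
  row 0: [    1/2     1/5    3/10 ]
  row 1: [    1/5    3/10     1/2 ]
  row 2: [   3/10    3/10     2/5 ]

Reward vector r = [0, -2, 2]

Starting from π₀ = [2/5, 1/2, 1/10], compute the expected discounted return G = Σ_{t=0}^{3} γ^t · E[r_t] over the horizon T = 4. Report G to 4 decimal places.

t=0: π = [0.4000, 0.5000, 0.1000], E[r] = -0.8000, γ^t·E[r] = -0.800000, running G = -0.800000
t=1: π = [0.3300, 0.2600, 0.4100], E[r] = 0.3000, γ^t·E[r] = 0.240000, running G = -0.560000
t=2: π = [0.3400, 0.2670, 0.3930], E[r] = 0.2520, γ^t·E[r] = 0.161280, running G = -0.398720
t=3: π = [0.3413, 0.2660, 0.3927], E[r] = 0.2534, γ^t·E[r] = 0.129741, running G = -0.268979

G = -0.2690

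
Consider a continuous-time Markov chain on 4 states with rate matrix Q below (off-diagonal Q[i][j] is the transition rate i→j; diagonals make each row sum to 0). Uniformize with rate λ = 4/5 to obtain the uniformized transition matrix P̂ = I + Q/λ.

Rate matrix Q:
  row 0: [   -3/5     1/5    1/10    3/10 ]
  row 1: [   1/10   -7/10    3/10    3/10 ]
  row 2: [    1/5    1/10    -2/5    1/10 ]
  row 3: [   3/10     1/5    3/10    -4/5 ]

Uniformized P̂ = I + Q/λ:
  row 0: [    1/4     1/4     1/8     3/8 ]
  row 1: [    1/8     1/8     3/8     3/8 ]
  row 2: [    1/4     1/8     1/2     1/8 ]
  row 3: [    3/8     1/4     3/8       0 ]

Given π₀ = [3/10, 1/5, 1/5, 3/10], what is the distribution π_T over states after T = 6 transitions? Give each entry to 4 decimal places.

π = [0.2531, 0.1826, 0.3562, 0.2080]

t=0: π = [0.3000, 0.2000, 0.2000, 0.3000]
t=1: π = [0.2625, 0.2000, 0.3250, 0.2125]
t=2: π = [0.2516, 0.1844, 0.3500, 0.2141]
t=3: π = [0.2537, 0.1832, 0.3559, 0.2072]
t=4: π = [0.2530, 0.1826, 0.3561, 0.2083]
t=5: π = [0.2532, 0.1827, 0.3563, 0.2079]
t=6: π = [0.2531, 0.1826, 0.3562, 0.2080]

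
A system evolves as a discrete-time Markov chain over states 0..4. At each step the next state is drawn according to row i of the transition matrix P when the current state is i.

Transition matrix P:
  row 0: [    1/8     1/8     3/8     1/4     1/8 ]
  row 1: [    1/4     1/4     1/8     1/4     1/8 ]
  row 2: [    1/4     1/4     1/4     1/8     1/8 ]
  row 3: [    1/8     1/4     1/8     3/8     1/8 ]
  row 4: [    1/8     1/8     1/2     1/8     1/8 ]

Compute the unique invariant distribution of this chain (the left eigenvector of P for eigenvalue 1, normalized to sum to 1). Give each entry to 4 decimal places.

π = [0.1825, 0.2116, 0.2486, 0.2323, 0.1250]

Balance equations π_j = Σ_i π_i·P[i][j]:
  π_0 = 1/8·π_0 + 1/4·π_1 + 1/4·π_2 + 1/8·π_3 + 1/8·π_4
  π_1 = 1/8·π_0 + 1/4·π_1 + 1/4·π_2 + 1/4·π_3 + 1/8·π_4
  π_2 = 3/8·π_0 + 1/8·π_1 + 1/4·π_2 + 1/8·π_3 + 1/2·π_4
  π_3 = 1/4·π_0 + 1/4·π_1 + 1/8·π_2 + 3/8·π_3 + 1/8·π_4
  normalize: π_0 + π_1 + π_2 + π_3 + π_4 = 1
Solving the linear system gives exactly π = [641/3512, 743/3512, 873/3512, 102/439, 1/8].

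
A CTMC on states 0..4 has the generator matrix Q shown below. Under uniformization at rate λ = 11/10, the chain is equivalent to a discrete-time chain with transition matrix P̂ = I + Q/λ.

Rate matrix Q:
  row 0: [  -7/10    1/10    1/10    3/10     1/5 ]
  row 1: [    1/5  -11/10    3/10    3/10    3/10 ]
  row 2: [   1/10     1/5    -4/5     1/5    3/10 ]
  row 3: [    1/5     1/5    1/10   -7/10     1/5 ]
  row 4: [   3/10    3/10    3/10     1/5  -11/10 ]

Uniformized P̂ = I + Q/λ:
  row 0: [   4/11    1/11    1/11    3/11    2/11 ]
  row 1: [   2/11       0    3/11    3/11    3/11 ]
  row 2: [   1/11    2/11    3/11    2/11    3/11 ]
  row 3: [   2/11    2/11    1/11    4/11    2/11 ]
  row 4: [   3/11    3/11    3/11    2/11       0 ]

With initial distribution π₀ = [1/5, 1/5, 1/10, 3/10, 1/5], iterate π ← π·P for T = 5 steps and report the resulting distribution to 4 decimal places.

π = [0.2217, 0.1506, 0.1845, 0.2636, 0.1796]

t=0: π = [0.2000, 0.2000, 0.1000, 0.3000, 0.2000]
t=1: π = [0.2273, 0.1455, 0.1818, 0.2727, 0.1727]
t=2: π = [0.2223, 0.1504, 0.1818, 0.2653, 0.1802]
t=3: π = [0.2221, 0.1506, 0.1841, 0.2639, 0.1793]
t=4: π = [0.2218, 0.1505, 0.1844, 0.2637, 0.1797]
t=5: π = [0.2217, 0.1506, 0.1845, 0.2636, 0.1796]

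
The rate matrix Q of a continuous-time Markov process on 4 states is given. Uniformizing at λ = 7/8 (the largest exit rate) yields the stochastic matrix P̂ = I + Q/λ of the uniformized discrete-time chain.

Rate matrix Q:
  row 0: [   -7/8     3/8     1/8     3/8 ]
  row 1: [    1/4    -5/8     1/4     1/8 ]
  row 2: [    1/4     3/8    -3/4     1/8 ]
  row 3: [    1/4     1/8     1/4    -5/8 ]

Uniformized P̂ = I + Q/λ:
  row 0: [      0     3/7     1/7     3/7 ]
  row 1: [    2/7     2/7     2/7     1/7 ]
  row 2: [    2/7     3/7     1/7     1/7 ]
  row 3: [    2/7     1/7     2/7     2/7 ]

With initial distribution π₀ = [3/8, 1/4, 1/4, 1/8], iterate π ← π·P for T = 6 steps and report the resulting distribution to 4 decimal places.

π = [0.2223, 0.3147, 0.2223, 0.2407]

t=0: π = [0.3750, 0.2500, 0.2500, 0.1250]
t=1: π = [0.1786, 0.3571, 0.1964, 0.2679]
t=2: π = [0.2347, 0.3010, 0.2321, 0.2321]
t=3: π = [0.2187, 0.3192, 0.2190, 0.2431]
t=4: π = [0.2232, 0.3135, 0.2232, 0.2401]
t=5: π = [0.2219, 0.3152, 0.2219, 0.2409]
t=6: π = [0.2223, 0.3147, 0.2223, 0.2407]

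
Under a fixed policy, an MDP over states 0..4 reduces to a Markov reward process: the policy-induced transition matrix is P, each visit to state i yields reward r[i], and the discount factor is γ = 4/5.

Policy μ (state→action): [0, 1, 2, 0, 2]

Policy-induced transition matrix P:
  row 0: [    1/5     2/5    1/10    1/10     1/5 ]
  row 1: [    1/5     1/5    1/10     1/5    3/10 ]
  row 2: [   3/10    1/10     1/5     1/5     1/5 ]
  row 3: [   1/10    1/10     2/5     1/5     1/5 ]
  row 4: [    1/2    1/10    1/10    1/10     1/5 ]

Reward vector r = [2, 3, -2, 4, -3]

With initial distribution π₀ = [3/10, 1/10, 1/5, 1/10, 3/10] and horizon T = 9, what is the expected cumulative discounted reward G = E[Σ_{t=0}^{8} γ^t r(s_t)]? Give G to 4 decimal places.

G = 2.5923

t=0: π = [0.3000, 0.1000, 0.2000, 0.1000, 0.3000], E[r] = 0.0000, γ^t·E[r] = 0.000000, running G = 0.000000
t=1: π = [0.3000, 0.2000, 0.1500, 0.1400, 0.2100], E[r] = 0.8300, γ^t·E[r] = 0.664000, running G = 0.664000
t=2: π = [0.2640, 0.2100, 0.1570, 0.1490, 0.2200], E[r] = 0.7800, γ^t·E[r] = 0.499200, running G = 1.163200
t=3: π = [0.2668, 0.2002, 0.1604, 0.1516, 0.2210], E[r] = 0.7568, γ^t·E[r] = 0.387482, running G = 1.550682
t=4: π = [0.2672, 0.2001, 0.1615, 0.1512, 0.2200], E[r] = 0.7563, γ^t·E[r] = 0.309789, running G = 1.860470
t=5: π = [0.2670, 0.2002, 0.1615, 0.1513, 0.2200], E[r] = 0.7566, γ^t·E[r] = 0.247929, running G = 2.108399
t=6: π = [0.2670, 0.2001, 0.1615, 0.1513, 0.2200], E[r] = 0.7565, γ^t·E[r] = 0.198311, running G = 2.306710
t=7: π = [0.2670, 0.2001, 0.1615, 0.1513, 0.2200], E[r] = 0.7565, γ^t·E[r] = 0.158645, running G = 2.465355
t=8: π = [0.2670, 0.2001, 0.1615, 0.1513, 0.2200], E[r] = 0.7565, γ^t·E[r] = 0.126916, running G = 2.592271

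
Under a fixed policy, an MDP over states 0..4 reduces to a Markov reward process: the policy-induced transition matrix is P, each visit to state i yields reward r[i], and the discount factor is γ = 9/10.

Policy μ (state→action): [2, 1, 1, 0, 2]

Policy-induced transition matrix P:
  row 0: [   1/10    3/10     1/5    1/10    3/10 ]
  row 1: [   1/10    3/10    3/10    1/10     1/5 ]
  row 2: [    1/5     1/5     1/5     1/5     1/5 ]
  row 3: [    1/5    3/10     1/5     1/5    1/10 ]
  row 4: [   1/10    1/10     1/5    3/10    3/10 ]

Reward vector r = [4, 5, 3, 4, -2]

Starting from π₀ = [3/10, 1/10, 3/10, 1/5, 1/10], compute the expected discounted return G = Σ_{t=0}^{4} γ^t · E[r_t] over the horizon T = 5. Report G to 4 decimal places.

t=0: π = [0.3000, 0.1000, 0.3000, 0.2000, 0.1000], E[r] = 3.2000, γ^t·E[r] = 3.200000, running G = 3.200000
t=1: π = [0.1500, 0.2500, 0.2100, 0.1700, 0.2200], E[r] = 2.7200, γ^t·E[r] = 2.448000, running G = 5.648000
t=2: π = [0.1380, 0.2350, 0.2250, 0.1820, 0.2200], E[r] = 2.6900, γ^t·E[r] = 2.178900, running G = 7.826900
t=3: π = [0.1407, 0.2335, 0.2235, 0.1847, 0.2176], E[r] = 2.7044, γ^t·E[r] = 1.971508, running G = 9.798408
t=4: π = [0.1408, 0.2341, 0.2234, 0.1843, 0.2174], E[r] = 2.7066, γ^t·E[r] = 1.775813, running G = 11.574221

G = 11.5742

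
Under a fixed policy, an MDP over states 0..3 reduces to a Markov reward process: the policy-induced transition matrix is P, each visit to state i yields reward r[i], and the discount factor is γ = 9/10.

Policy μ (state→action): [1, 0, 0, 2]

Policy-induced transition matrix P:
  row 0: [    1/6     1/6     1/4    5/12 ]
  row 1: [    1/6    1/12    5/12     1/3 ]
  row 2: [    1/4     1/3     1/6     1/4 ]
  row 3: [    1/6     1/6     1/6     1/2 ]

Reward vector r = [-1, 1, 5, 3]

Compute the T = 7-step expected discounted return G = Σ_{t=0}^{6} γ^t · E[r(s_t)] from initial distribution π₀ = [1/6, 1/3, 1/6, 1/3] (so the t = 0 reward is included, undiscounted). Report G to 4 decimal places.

t=0: π = [0.1667, 0.3333, 0.1667, 0.3333], E[r] = 2.0000, γ^t·E[r] = 2.000000, running G = 2.000000
t=1: π = [0.1806, 0.1667, 0.2639, 0.3889], E[r] = 2.4722, γ^t·E[r] = 2.225000, running G = 4.225000
t=2: π = [0.1887, 0.1968, 0.2234, 0.3912], E[r] = 2.2986, γ^t·E[r] = 1.861875, running G = 6.086875
t=3: π = [0.1853, 0.1875, 0.2316, 0.3956], E[r] = 2.3470, γ^t·E[r] = 1.710984, running G = 7.797859
t=4: π = [0.1860, 0.1896, 0.2290, 0.3954], E[r] = 2.3348, γ^t·E[r] = 1.531881, running G = 9.329740
t=5: π = [0.1857, 0.1890, 0.2296, 0.3957], E[r] = 2.3381, γ^t·E[r] = 1.380624, running G = 10.710364
t=6: π = [0.1858, 0.1892, 0.2294, 0.3956], E[r] = 2.3373, γ^t·E[r] = 1.242116, running G = 11.952480

G = 11.9525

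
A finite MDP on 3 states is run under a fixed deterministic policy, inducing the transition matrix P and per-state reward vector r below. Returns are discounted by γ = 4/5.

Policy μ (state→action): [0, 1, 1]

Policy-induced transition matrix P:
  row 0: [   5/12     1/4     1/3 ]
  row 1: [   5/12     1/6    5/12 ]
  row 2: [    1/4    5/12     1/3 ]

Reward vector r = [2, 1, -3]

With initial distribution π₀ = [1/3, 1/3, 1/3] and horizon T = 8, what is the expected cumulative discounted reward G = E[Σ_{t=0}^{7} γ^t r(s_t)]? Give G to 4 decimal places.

t=0: π = [0.3333, 0.3333, 0.3333], E[r] = 0.0000, γ^t·E[r] = 0.000000, running G = 0.000000
t=1: π = [0.3611, 0.2778, 0.3611], E[r] = -0.0833, γ^t·E[r] = -0.066667, running G = -0.066667
t=2: π = [0.3565, 0.2870, 0.3565], E[r] = -0.0694, γ^t·E[r] = -0.044444, running G = -0.111111
t=3: π = [0.3573, 0.2855, 0.3573], E[r] = -0.0718, γ^t·E[r] = -0.036741, running G = -0.147852
t=4: π = [0.3571, 0.2858, 0.3571], E[r] = -0.0714, γ^t·E[r] = -0.029235, running G = -0.177086
t=5: π = [0.3571, 0.2857, 0.3571], E[r] = -0.0714, γ^t·E[r] = -0.023409, running G = -0.200495
t=6: π = [0.3571, 0.2857, 0.3571], E[r] = -0.0714, γ^t·E[r] = -0.018724, running G = -0.219219
t=7: π = [0.3571, 0.2857, 0.3571], E[r] = -0.0714, γ^t·E[r] = -0.014980, running G = -0.234199

G = -0.2342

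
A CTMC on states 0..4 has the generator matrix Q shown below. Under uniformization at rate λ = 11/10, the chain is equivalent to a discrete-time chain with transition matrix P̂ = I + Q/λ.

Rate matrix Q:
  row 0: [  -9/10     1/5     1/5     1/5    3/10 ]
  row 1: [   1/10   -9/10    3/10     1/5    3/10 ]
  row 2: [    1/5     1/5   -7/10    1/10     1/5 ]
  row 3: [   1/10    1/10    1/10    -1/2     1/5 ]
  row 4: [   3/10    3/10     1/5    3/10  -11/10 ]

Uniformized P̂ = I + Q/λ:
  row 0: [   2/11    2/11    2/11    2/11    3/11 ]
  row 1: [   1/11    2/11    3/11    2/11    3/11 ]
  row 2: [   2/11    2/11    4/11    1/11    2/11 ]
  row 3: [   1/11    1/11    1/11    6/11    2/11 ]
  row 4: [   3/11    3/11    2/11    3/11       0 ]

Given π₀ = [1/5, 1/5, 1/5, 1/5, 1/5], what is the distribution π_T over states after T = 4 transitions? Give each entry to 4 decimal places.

π = [0.1571, 0.1729, 0.2110, 0.2797, 0.1793]

t=0: π = [0.2000, 0.2000, 0.2000, 0.2000, 0.2000]
t=1: π = [0.1636, 0.1818, 0.2182, 0.2545, 0.1818]
t=2: π = [0.1587, 0.1752, 0.2149, 0.2711, 0.1802]
t=3: π = [0.1576, 0.1736, 0.2122, 0.2772, 0.1794]
t=4: π = [0.1571, 0.1729, 0.2110, 0.2797, 0.1793]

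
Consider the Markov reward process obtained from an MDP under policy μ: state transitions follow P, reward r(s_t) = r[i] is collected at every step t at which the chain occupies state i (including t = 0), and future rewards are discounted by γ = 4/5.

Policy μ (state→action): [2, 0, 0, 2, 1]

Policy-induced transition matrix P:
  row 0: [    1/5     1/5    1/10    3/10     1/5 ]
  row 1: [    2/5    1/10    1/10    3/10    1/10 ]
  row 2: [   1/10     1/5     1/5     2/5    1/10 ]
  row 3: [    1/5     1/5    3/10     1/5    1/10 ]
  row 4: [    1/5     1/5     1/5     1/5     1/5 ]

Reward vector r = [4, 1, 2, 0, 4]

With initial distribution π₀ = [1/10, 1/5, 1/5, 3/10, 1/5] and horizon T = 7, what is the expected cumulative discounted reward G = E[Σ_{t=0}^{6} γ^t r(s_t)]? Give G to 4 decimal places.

t=0: π = [0.1000, 0.2000, 0.2000, 0.3000, 0.2000], E[r] = 1.8000, γ^t·E[r] = 1.800000, running G = 1.800000
t=1: π = [0.2200, 0.1800, 0.2000, 0.2700, 0.1300], E[r] = 1.9800, γ^t·E[r] = 1.584000, running G = 3.384000
t=2: π = [0.2160, 0.1820, 0.1870, 0.2800, 0.1350], E[r] = 1.9600, γ^t·E[r] = 1.254400, running G = 4.638400
t=3: π = [0.2177, 0.1818, 0.1882, 0.2772, 0.1351], E[r] = 1.9694, γ^t·E[r] = 1.008333, running G = 5.646733
t=4: π = [0.2175, 0.1818, 0.1878, 0.2776, 0.1353], E[r] = 1.9686, γ^t·E[r] = 0.806355, running G = 6.453088
t=5: π = [0.2176, 0.1818, 0.1878, 0.2775, 0.1353], E[r] = 1.9689, γ^t·E[r] = 0.645182, running G = 7.098270
t=6: π = [0.2176, 0.1818, 0.1878, 0.2775, 0.1353], E[r] = 1.9689, γ^t·E[r] = 0.516137, running G = 7.614407

G = 7.6144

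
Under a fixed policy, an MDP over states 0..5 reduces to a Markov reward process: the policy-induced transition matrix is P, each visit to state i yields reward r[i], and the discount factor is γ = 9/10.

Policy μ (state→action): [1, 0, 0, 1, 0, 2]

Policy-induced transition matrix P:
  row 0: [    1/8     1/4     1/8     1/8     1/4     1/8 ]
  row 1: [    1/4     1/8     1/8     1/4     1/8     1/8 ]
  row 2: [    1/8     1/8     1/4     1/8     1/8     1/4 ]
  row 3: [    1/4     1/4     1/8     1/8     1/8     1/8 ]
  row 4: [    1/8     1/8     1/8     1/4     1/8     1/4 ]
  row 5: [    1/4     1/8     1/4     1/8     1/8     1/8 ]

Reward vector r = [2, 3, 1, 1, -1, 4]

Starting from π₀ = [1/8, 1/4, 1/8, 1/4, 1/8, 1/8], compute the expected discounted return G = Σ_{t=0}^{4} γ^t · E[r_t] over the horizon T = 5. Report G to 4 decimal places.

G = 7.0857

t=0: π = [0.1250, 0.2500, 0.1250, 0.2500, 0.1250, 0.1250], E[r] = 1.7500, γ^t·E[r] = 1.750000, running G = 1.750000
t=1: π = [0.2031, 0.1719, 0.1563, 0.1719, 0.1406, 0.1563], E[r] = 1.7344, γ^t·E[r] = 1.560938, running G = 3.310938
t=2: π = [0.1875, 0.1719, 0.1641, 0.1641, 0.1504, 0.1621], E[r] = 1.7168, γ^t·E[r] = 1.390605, running G = 4.701543
t=3: π = [0.1873, 0.1689, 0.1658, 0.1653, 0.1484, 0.1643], E[r] = 1.7212, γ^t·E[r] = 1.254749, running G = 5.956292
t=4: π = [0.1873, 0.1691, 0.1663, 0.1647, 0.1484, 0.1643], E[r] = 1.7215, γ^t·E[r] = 1.129454, running G = 7.085745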